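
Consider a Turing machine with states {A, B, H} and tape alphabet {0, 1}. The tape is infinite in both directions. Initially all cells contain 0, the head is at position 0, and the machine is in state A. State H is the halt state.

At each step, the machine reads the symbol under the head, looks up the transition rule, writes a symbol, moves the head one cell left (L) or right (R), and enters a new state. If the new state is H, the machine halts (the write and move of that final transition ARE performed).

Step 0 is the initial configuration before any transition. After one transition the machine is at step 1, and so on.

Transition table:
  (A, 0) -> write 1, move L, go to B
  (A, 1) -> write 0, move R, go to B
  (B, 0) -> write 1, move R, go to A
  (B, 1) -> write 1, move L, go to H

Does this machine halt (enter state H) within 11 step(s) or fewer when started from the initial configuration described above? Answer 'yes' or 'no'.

Step 1: in state A at pos 0, read 0 -> (A,0)->write 1,move L,goto B. Now: state=B, head=-1, tape[-2..1]=0010 (head:  ^)
Step 2: in state B at pos -1, read 0 -> (B,0)->write 1,move R,goto A. Now: state=A, head=0, tape[-2..1]=0110 (head:   ^)
Step 3: in state A at pos 0, read 1 -> (A,1)->write 0,move R,goto B. Now: state=B, head=1, tape[-2..2]=01000 (head:    ^)
Step 4: in state B at pos 1, read 0 -> (B,0)->write 1,move R,goto A. Now: state=A, head=2, tape[-2..3]=010100 (head:     ^)
Step 5: in state A at pos 2, read 0 -> (A,0)->write 1,move L,goto B. Now: state=B, head=1, tape[-2..3]=010110 (head:    ^)
Step 6: in state B at pos 1, read 1 -> (B,1)->write 1,move L,goto H. Now: state=H, head=0, tape[-2..3]=010110 (head:   ^)
State H reached at step 6; 6 <= 11 -> yes

Answer: yes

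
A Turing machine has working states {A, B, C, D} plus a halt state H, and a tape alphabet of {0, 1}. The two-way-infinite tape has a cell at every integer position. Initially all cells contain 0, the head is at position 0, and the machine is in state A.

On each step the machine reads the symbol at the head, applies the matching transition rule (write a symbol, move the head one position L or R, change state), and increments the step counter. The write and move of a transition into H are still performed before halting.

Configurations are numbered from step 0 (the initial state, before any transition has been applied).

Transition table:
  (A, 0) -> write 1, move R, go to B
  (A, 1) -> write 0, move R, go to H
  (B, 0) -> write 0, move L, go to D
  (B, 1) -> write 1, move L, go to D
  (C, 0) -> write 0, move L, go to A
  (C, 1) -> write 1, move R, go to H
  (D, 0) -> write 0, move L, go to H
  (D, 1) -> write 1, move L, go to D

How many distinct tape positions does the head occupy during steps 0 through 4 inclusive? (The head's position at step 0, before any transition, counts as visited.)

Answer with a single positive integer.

Step 1: in state A at pos 0, read 0 -> (A,0)->write 1,move R,goto B. Now: state=B, head=1, tape[-1..2]=0100 (head:   ^)
Step 2: in state B at pos 1, read 0 -> (B,0)->write 0,move L,goto D. Now: state=D, head=0, tape[-1..2]=0100 (head:  ^)
Step 3: in state D at pos 0, read 1 -> (D,1)->write 1,move L,goto D. Now: state=D, head=-1, tape[-2..2]=00100 (head:  ^)
Step 4: in state D at pos -1, read 0 -> (D,0)->write 0,move L,goto H. Now: state=H, head=-2, tape[-3..2]=000100 (head:  ^)
Head positions at steps 0..4: starting at 0, distinct positions visited = {-2, -1, 0, 1} -> 4 position(s)

Answer: 4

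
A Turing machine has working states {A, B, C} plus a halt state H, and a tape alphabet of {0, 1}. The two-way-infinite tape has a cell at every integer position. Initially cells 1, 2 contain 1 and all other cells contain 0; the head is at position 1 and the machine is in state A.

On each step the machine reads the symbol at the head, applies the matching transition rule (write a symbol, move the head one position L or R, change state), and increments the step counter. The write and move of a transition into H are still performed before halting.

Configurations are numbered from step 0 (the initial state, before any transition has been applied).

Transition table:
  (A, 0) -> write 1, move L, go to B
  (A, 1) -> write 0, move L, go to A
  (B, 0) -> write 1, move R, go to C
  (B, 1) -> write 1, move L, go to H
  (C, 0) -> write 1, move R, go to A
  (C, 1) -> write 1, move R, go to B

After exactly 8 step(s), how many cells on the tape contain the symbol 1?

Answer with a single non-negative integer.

Step 1: in state A at pos 1, read 1 -> (A,1)->write 0,move L,goto A. Now: state=A, head=0, tape[-1..3]=00010 (head:  ^)
Step 2: in state A at pos 0, read 0 -> (A,0)->write 1,move L,goto B. Now: state=B, head=-1, tape[-2..3]=001010 (head:  ^)
Step 3: in state B at pos -1, read 0 -> (B,0)->write 1,move R,goto C. Now: state=C, head=0, tape[-2..3]=011010 (head:   ^)
Step 4: in state C at pos 0, read 1 -> (C,1)->write 1,move R,goto B. Now: state=B, head=1, tape[-2..3]=011010 (head:    ^)
Step 5: in state B at pos 1, read 0 -> (B,0)->write 1,move R,goto C. Now: state=C, head=2, tape[-2..3]=011110 (head:     ^)
Step 6: in state C at pos 2, read 1 -> (C,1)->write 1,move R,goto B. Now: state=B, head=3, tape[-2..4]=0111100 (head:      ^)
Step 7: in state B at pos 3, read 0 -> (B,0)->write 1,move R,goto C. Now: state=C, head=4, tape[-2..5]=01111100 (head:       ^)
Step 8: in state C at pos 4, read 0 -> (C,0)->write 1,move R,goto A. Now: state=A, head=5, tape[-2..6]=011111100 (head:        ^)
Cells containing 1 after step 8: {-1, 0, 1, 2, 3, 4} -> 6 cell(s)

Answer: 6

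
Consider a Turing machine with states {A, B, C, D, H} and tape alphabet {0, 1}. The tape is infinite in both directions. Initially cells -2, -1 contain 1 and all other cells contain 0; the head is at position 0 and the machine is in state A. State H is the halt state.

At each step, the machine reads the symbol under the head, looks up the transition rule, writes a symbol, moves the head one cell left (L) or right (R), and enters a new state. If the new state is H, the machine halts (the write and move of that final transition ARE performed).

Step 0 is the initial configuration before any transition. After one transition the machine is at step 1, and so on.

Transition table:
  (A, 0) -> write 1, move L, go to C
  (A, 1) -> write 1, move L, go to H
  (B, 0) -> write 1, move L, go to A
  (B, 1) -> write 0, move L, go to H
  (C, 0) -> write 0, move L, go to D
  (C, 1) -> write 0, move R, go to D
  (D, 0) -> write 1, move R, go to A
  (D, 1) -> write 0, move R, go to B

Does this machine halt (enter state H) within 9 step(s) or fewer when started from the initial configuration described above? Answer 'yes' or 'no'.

Step 1: in state A at pos 0, read 0 -> (A,0)->write 1,move L,goto C. Now: state=C, head=-1, tape[-3..1]=01110 (head:   ^)
Step 2: in state C at pos -1, read 1 -> (C,1)->write 0,move R,goto D. Now: state=D, head=0, tape[-3..1]=01010 (head:    ^)
Step 3: in state D at pos 0, read 1 -> (D,1)->write 0,move R,goto B. Now: state=B, head=1, tape[-3..2]=010000 (head:     ^)
Step 4: in state B at pos 1, read 0 -> (B,0)->write 1,move L,goto A. Now: state=A, head=0, tape[-3..2]=010010 (head:    ^)
Step 5: in state A at pos 0, read 0 -> (A,0)->write 1,move L,goto C. Now: state=C, head=-1, tape[-3..2]=010110 (head:   ^)
Step 6: in state C at pos -1, read 0 -> (C,0)->write 0,move L,goto D. Now: state=D, head=-2, tape[-3..2]=010110 (head:  ^)
Step 7: in state D at pos -2, read 1 -> (D,1)->write 0,move R,goto B. Now: state=B, head=-1, tape[-3..2]=000110 (head:   ^)
Step 8: in state B at pos -1, read 0 -> (B,0)->write 1,move L,goto A. Now: state=A, head=-2, tape[-3..2]=001110 (head:  ^)
Step 9: in state A at pos -2, read 0 -> (A,0)->write 1,move L,goto C. Now: state=C, head=-3, tape[-4..2]=0011110 (head:  ^)
After 9 step(s): state = C (not H) -> not halted within 9 -> no

Answer: no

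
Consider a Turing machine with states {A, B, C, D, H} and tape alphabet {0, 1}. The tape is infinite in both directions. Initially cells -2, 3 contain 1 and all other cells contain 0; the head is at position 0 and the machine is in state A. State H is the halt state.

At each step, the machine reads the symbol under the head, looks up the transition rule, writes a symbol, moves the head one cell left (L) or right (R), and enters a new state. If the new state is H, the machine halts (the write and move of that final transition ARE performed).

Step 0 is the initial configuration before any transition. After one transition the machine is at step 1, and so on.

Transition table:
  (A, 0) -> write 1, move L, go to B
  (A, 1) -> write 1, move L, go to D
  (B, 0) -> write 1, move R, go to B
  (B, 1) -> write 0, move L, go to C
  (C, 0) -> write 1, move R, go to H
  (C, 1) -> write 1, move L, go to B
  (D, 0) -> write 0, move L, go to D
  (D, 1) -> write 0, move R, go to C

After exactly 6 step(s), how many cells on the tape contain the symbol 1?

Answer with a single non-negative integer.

Answer: 3

Derivation:
Step 1: in state A at pos 0, read 0 -> (A,0)->write 1,move L,goto B. Now: state=B, head=-1, tape[-3..4]=01010010 (head:   ^)
Step 2: in state B at pos -1, read 0 -> (B,0)->write 1,move R,goto B. Now: state=B, head=0, tape[-3..4]=01110010 (head:    ^)
Step 3: in state B at pos 0, read 1 -> (B,1)->write 0,move L,goto C. Now: state=C, head=-1, tape[-3..4]=01100010 (head:   ^)
Step 4: in state C at pos -1, read 1 -> (C,1)->write 1,move L,goto B. Now: state=B, head=-2, tape[-3..4]=01100010 (head:  ^)
Step 5: in state B at pos -2, read 1 -> (B,1)->write 0,move L,goto C. Now: state=C, head=-3, tape[-4..4]=000100010 (head:  ^)
Step 6: in state C at pos -3, read 0 -> (C,0)->write 1,move R,goto H. Now: state=H, head=-2, tape[-4..4]=010100010 (head:   ^)
Cells containing 1 after step 6: {-3, -1, 3} -> 3 cell(s)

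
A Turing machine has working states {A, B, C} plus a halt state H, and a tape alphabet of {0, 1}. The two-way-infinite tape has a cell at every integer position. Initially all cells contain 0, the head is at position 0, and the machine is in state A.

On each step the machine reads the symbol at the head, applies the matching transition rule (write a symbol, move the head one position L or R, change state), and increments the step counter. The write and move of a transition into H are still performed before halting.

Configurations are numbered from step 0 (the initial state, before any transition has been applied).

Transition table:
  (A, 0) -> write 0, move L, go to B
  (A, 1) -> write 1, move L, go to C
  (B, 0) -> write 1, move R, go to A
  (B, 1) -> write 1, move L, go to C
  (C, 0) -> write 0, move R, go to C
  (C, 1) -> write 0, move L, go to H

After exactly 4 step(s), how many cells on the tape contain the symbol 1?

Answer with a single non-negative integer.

Answer: 1

Derivation:
Step 1: in state A at pos 0, read 0 -> (A,0)->write 0,move L,goto B. Now: state=B, head=-1, tape[-2..1]=0000 (head:  ^)
Step 2: in state B at pos -1, read 0 -> (B,0)->write 1,move R,goto A. Now: state=A, head=0, tape[-2..1]=0100 (head:   ^)
Step 3: in state A at pos 0, read 0 -> (A,0)->write 0,move L,goto B. Now: state=B, head=-1, tape[-2..1]=0100 (head:  ^)
Step 4: in state B at pos -1, read 1 -> (B,1)->write 1,move L,goto C. Now: state=C, head=-2, tape[-3..1]=00100 (head:  ^)
Cells containing 1 after step 4: {-1} -> 1 cell(s)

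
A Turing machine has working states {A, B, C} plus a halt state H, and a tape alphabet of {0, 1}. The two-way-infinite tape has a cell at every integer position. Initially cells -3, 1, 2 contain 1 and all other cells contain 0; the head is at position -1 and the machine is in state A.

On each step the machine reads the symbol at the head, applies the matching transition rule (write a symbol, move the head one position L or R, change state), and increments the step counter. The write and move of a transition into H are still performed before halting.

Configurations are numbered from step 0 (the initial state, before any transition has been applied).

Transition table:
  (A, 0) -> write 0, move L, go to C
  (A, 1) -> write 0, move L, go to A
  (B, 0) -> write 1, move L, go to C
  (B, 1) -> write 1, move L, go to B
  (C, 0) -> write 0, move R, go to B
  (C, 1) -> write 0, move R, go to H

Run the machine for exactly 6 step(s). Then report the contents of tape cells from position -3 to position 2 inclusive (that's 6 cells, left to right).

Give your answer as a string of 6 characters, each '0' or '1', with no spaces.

Answer: 111011

Derivation:
Step 1: in state A at pos -1, read 0 -> (A,0)->write 0,move L,goto C. Now: state=C, head=-2, tape[-4..3]=01000110 (head:   ^)
Step 2: in state C at pos -2, read 0 -> (C,0)->write 0,move R,goto B. Now: state=B, head=-1, tape[-4..3]=01000110 (head:    ^)
Step 3: in state B at pos -1, read 0 -> (B,0)->write 1,move L,goto C. Now: state=C, head=-2, tape[-4..3]=01010110 (head:   ^)
Step 4: in state C at pos -2, read 0 -> (C,0)->write 0,move R,goto B. Now: state=B, head=-1, tape[-4..3]=01010110 (head:    ^)
Step 5: in state B at pos -1, read 1 -> (B,1)->write 1,move L,goto B. Now: state=B, head=-2, tape[-4..3]=01010110 (head:   ^)
Step 6: in state B at pos -2, read 0 -> (B,0)->write 1,move L,goto C. Now: state=C, head=-3, tape[-4..3]=01110110 (head:  ^)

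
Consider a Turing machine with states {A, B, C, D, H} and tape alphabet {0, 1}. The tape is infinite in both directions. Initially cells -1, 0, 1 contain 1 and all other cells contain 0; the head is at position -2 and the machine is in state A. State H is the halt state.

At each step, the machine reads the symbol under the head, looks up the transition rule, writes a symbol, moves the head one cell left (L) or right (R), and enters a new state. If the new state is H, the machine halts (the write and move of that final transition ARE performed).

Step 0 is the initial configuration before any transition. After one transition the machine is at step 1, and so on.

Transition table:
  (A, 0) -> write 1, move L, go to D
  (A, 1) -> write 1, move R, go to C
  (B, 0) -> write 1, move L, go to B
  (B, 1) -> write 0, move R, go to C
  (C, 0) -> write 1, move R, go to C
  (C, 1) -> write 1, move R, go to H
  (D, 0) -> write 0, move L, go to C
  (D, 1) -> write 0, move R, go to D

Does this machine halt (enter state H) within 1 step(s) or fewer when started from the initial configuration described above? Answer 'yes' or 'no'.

Step 1: in state A at pos -2, read 0 -> (A,0)->write 1,move L,goto D. Now: state=D, head=-3, tape[-4..2]=0011110 (head:  ^)
After 1 step(s): state = D (not H) -> not halted within 1 -> no

Answer: no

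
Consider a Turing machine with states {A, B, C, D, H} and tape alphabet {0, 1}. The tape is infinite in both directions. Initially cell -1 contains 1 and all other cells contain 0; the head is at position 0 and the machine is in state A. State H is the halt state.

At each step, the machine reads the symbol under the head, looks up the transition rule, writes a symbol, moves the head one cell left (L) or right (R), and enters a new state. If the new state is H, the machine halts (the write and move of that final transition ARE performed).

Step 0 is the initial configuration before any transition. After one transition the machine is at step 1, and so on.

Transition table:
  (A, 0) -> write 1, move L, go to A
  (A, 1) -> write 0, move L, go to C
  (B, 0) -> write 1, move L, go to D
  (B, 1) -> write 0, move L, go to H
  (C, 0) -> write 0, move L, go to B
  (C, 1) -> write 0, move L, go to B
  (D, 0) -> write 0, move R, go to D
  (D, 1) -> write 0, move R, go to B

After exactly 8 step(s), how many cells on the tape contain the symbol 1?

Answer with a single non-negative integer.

Step 1: in state A at pos 0, read 0 -> (A,0)->write 1,move L,goto A. Now: state=A, head=-1, tape[-2..1]=0110 (head:  ^)
Step 2: in state A at pos -1, read 1 -> (A,1)->write 0,move L,goto C. Now: state=C, head=-2, tape[-3..1]=00010 (head:  ^)
Step 3: in state C at pos -2, read 0 -> (C,0)->write 0,move L,goto B. Now: state=B, head=-3, tape[-4..1]=000010 (head:  ^)
Step 4: in state B at pos -3, read 0 -> (B,0)->write 1,move L,goto D. Now: state=D, head=-4, tape[-5..1]=0010010 (head:  ^)
Step 5: in state D at pos -4, read 0 -> (D,0)->write 0,move R,goto D. Now: state=D, head=-3, tape[-5..1]=0010010 (head:   ^)
Step 6: in state D at pos -3, read 1 -> (D,1)->write 0,move R,goto B. Now: state=B, head=-2, tape[-5..1]=0000010 (head:    ^)
Step 7: in state B at pos -2, read 0 -> (B,0)->write 1,move L,goto D. Now: state=D, head=-3, tape[-5..1]=0001010 (head:   ^)
Step 8: in state D at pos -3, read 0 -> (D,0)->write 0,move R,goto D. Now: state=D, head=-2, tape[-5..1]=0001010 (head:    ^)
Cells containing 1 after step 8: {-2, 0} -> 2 cell(s)

Answer: 2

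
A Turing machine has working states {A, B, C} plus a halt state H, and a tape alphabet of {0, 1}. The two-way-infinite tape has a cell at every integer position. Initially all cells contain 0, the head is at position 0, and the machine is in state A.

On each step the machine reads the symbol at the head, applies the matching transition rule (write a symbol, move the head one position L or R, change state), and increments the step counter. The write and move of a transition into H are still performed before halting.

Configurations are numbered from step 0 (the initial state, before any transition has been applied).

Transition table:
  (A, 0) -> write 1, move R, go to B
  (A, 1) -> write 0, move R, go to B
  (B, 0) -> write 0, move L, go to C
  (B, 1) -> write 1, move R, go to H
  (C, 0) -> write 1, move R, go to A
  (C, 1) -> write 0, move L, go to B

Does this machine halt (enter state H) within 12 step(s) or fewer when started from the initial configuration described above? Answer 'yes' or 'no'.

Answer: yes

Derivation:
Step 1: in state A at pos 0, read 0 -> (A,0)->write 1,move R,goto B. Now: state=B, head=1, tape[-1..2]=0100 (head:   ^)
Step 2: in state B at pos 1, read 0 -> (B,0)->write 0,move L,goto C. Now: state=C, head=0, tape[-1..2]=0100 (head:  ^)
Step 3: in state C at pos 0, read 1 -> (C,1)->write 0,move L,goto B. Now: state=B, head=-1, tape[-2..2]=00000 (head:  ^)
Step 4: in state B at pos -1, read 0 -> (B,0)->write 0,move L,goto C. Now: state=C, head=-2, tape[-3..2]=000000 (head:  ^)
Step 5: in state C at pos -2, read 0 -> (C,0)->write 1,move R,goto A. Now: state=A, head=-1, tape[-3..2]=010000 (head:   ^)
Step 6: in state A at pos -1, read 0 -> (A,0)->write 1,move R,goto B. Now: state=B, head=0, tape[-3..2]=011000 (head:    ^)
Step 7: in state B at pos 0, read 0 -> (B,0)->write 0,move L,goto C. Now: state=C, head=-1, tape[-3..2]=011000 (head:   ^)
Step 8: in state C at pos -1, read 1 -> (C,1)->write 0,move L,goto B. Now: state=B, head=-2, tape[-3..2]=010000 (head:  ^)
Step 9: in state B at pos -2, read 1 -> (B,1)->write 1,move R,goto H. Now: state=H, head=-1, tape[-3..2]=010000 (head:   ^)
State H reached at step 9; 9 <= 12 -> yes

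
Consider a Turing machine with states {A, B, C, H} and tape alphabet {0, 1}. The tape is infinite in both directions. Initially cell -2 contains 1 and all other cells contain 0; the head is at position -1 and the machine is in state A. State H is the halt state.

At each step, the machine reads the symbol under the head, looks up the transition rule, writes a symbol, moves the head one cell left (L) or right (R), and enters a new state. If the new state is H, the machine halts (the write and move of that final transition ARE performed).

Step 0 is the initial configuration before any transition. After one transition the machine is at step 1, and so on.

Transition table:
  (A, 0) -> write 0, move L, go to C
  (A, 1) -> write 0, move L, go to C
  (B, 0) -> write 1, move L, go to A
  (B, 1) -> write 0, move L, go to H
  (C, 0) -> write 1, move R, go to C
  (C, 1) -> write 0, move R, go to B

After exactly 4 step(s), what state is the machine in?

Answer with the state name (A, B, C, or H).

Answer: C

Derivation:
Step 1: in state A at pos -1, read 0 -> (A,0)->write 0,move L,goto C. Now: state=C, head=-2, tape[-3..0]=0100 (head:  ^)
Step 2: in state C at pos -2, read 1 -> (C,1)->write 0,move R,goto B. Now: state=B, head=-1, tape[-3..0]=0000 (head:   ^)
Step 3: in state B at pos -1, read 0 -> (B,0)->write 1,move L,goto A. Now: state=A, head=-2, tape[-3..0]=0010 (head:  ^)
Step 4: in state A at pos -2, read 0 -> (A,0)->write 0,move L,goto C. Now: state=C, head=-3, tape[-4..0]=00010 (head:  ^)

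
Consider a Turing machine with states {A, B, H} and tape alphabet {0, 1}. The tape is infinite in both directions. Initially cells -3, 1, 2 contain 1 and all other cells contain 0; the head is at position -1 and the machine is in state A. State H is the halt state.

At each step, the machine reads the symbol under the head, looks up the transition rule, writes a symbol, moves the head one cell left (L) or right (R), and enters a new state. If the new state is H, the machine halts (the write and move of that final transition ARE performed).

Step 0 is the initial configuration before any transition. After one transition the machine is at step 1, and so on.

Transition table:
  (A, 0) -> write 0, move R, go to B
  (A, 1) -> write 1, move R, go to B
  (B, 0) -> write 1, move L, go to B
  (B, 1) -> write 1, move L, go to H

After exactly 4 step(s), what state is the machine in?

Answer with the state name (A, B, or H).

Step 1: in state A at pos -1, read 0 -> (A,0)->write 0,move R,goto B. Now: state=B, head=0, tape[-4..3]=01000110 (head:     ^)
Step 2: in state B at pos 0, read 0 -> (B,0)->write 1,move L,goto B. Now: state=B, head=-1, tape[-4..3]=01001110 (head:    ^)
Step 3: in state B at pos -1, read 0 -> (B,0)->write 1,move L,goto B. Now: state=B, head=-2, tape[-4..3]=01011110 (head:   ^)
Step 4: in state B at pos -2, read 0 -> (B,0)->write 1,move L,goto B. Now: state=B, head=-3, tape[-4..3]=01111110 (head:  ^)

Answer: B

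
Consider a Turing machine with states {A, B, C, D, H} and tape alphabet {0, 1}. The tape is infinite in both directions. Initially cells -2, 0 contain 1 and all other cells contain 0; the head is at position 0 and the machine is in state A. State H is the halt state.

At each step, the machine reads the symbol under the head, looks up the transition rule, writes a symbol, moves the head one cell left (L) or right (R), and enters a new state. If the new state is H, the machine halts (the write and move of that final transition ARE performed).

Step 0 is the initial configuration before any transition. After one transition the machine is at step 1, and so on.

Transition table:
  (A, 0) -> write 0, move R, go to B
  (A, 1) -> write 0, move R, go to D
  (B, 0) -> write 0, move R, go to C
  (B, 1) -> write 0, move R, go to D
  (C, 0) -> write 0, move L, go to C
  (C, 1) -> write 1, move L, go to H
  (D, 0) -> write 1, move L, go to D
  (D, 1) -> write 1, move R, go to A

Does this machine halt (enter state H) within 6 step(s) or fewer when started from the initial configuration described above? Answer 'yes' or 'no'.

Step 1: in state A at pos 0, read 1 -> (A,1)->write 0,move R,goto D. Now: state=D, head=1, tape[-3..2]=010000 (head:     ^)
Step 2: in state D at pos 1, read 0 -> (D,0)->write 1,move L,goto D. Now: state=D, head=0, tape[-3..2]=010010 (head:    ^)
Step 3: in state D at pos 0, read 0 -> (D,0)->write 1,move L,goto D. Now: state=D, head=-1, tape[-3..2]=010110 (head:   ^)
Step 4: in state D at pos -1, read 0 -> (D,0)->write 1,move L,goto D. Now: state=D, head=-2, tape[-3..2]=011110 (head:  ^)
Step 5: in state D at pos -2, read 1 -> (D,1)->write 1,move R,goto A. Now: state=A, head=-1, tape[-3..2]=011110 (head:   ^)
Step 6: in state A at pos -1, read 1 -> (A,1)->write 0,move R,goto D. Now: state=D, head=0, tape[-3..2]=010110 (head:    ^)
After 6 step(s): state = D (not H) -> not halted within 6 -> no

Answer: no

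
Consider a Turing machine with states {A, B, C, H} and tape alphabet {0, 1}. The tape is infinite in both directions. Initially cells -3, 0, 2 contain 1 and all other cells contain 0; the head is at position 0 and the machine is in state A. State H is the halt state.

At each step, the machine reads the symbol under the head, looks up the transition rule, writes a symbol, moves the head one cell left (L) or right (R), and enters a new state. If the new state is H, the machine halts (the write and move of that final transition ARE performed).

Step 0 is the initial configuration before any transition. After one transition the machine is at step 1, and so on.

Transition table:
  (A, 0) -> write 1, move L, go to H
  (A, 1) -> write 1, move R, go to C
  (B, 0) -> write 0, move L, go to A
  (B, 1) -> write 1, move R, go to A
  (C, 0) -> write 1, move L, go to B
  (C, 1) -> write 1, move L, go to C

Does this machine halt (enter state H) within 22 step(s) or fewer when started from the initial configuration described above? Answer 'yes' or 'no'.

Answer: yes

Derivation:
Step 1: in state A at pos 0, read 1 -> (A,1)->write 1,move R,goto C. Now: state=C, head=1, tape[-4..3]=01001010 (head:      ^)
Step 2: in state C at pos 1, read 0 -> (C,0)->write 1,move L,goto B. Now: state=B, head=0, tape[-4..3]=01001110 (head:     ^)
Step 3: in state B at pos 0, read 1 -> (B,1)->write 1,move R,goto A. Now: state=A, head=1, tape[-4..3]=01001110 (head:      ^)
Step 4: in state A at pos 1, read 1 -> (A,1)->write 1,move R,goto C. Now: state=C, head=2, tape[-4..3]=01001110 (head:       ^)
Step 5: in state C at pos 2, read 1 -> (C,1)->write 1,move L,goto C. Now: state=C, head=1, tape[-4..3]=01001110 (head:      ^)
Step 6: in state C at pos 1, read 1 -> (C,1)->write 1,move L,goto C. Now: state=C, head=0, tape[-4..3]=01001110 (head:     ^)
Step 7: in state C at pos 0, read 1 -> (C,1)->write 1,move L,goto C. Now: state=C, head=-1, tape[-4..3]=01001110 (head:    ^)
Step 8: in state C at pos -1, read 0 -> (C,0)->write 1,move L,goto B. Now: state=B, head=-2, tape[-4..3]=01011110 (head:   ^)
Step 9: in state B at pos -2, read 0 -> (B,0)->write 0,move L,goto A. Now: state=A, head=-3, tape[-4..3]=01011110 (head:  ^)
Step 10: in state A at pos -3, read 1 -> (A,1)->write 1,move R,goto C. Now: state=C, head=-2, tape[-4..3]=01011110 (head:   ^)
Step 11: in state C at pos -2, read 0 -> (C,0)->write 1,move L,goto B. Now: state=B, head=-3, tape[-4..3]=01111110 (head:  ^)
Step 12: in state B at pos -3, read 1 -> (B,1)->write 1,move R,goto A. Now: state=A, head=-2, tape[-4..3]=01111110 (head:   ^)
Step 13: in state A at pos -2, read 1 -> (A,1)->write 1,move R,goto C. Now: state=C, head=-1, tape[-4..3]=01111110 (head:    ^)
Step 14: in state C at pos -1, read 1 -> (C,1)->write 1,move L,goto C. Now: state=C, head=-2, tape[-4..3]=01111110 (head:   ^)
Step 15: in state C at pos -2, read 1 -> (C,1)->write 1,move L,goto C. Now: state=C, head=-3, tape[-4..3]=01111110 (head:  ^)
Step 16: in state C at pos -3, read 1 -> (C,1)->write 1,move L,goto C. Now: state=C, head=-4, tape[-5..3]=001111110 (head:  ^)
Step 17: in state C at pos -4, read 0 -> (C,0)->write 1,move L,goto B. Now: state=B, head=-5, tape[-6..3]=0011111110 (head:  ^)
Step 18: in state B at pos -5, read 0 -> (B,0)->write 0,move L,goto A. Now: state=A, head=-6, tape[-7..3]=00011111110 (head:  ^)
Step 19: in state A at pos -6, read 0 -> (A,0)->write 1,move L,goto H. Now: state=H, head=-7, tape[-8..3]=001011111110 (head:  ^)
State H reached at step 19; 19 <= 22 -> yes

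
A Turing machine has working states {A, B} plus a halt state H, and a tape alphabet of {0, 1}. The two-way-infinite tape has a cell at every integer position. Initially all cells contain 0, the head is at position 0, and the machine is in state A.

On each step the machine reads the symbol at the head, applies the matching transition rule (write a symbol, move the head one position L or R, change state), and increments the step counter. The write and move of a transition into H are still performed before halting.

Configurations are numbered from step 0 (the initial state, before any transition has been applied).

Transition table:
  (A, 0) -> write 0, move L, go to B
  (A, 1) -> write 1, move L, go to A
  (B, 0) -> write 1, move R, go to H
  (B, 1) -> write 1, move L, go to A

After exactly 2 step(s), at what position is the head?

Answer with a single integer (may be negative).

Answer: 0

Derivation:
Step 1: in state A at pos 0, read 0 -> (A,0)->write 0,move L,goto B. Now: state=B, head=-1, tape[-2..1]=0000 (head:  ^)
Step 2: in state B at pos -1, read 0 -> (B,0)->write 1,move R,goto H. Now: state=H, head=0, tape[-2..1]=0100 (head:   ^)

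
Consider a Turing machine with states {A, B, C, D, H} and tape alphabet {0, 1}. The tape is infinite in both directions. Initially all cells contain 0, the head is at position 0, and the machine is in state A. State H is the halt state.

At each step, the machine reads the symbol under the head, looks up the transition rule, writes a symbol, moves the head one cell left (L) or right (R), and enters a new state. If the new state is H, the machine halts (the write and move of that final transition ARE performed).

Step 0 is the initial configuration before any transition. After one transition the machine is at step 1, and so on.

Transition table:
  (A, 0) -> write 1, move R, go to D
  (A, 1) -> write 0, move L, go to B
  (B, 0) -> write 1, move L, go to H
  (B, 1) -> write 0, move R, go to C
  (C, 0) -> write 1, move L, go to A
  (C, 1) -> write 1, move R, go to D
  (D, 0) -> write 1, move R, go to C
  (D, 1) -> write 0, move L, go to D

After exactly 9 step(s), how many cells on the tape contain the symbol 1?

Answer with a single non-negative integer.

Answer: 1

Derivation:
Step 1: in state A at pos 0, read 0 -> (A,0)->write 1,move R,goto D. Now: state=D, head=1, tape[-1..2]=0100 (head:   ^)
Step 2: in state D at pos 1, read 0 -> (D,0)->write 1,move R,goto C. Now: state=C, head=2, tape[-1..3]=01100 (head:    ^)
Step 3: in state C at pos 2, read 0 -> (C,0)->write 1,move L,goto A. Now: state=A, head=1, tape[-1..3]=01110 (head:   ^)
Step 4: in state A at pos 1, read 1 -> (A,1)->write 0,move L,goto B. Now: state=B, head=0, tape[-1..3]=01010 (head:  ^)
Step 5: in state B at pos 0, read 1 -> (B,1)->write 0,move R,goto C. Now: state=C, head=1, tape[-1..3]=00010 (head:   ^)
Step 6: in state C at pos 1, read 0 -> (C,0)->write 1,move L,goto A. Now: state=A, head=0, tape[-1..3]=00110 (head:  ^)
Step 7: in state A at pos 0, read 0 -> (A,0)->write 1,move R,goto D. Now: state=D, head=1, tape[-1..3]=01110 (head:   ^)
Step 8: in state D at pos 1, read 1 -> (D,1)->write 0,move L,goto D. Now: state=D, head=0, tape[-1..3]=01010 (head:  ^)
Step 9: in state D at pos 0, read 1 -> (D,1)->write 0,move L,goto D. Now: state=D, head=-1, tape[-2..3]=000010 (head:  ^)
Cells containing 1 after step 9: {2} -> 1 cell(s)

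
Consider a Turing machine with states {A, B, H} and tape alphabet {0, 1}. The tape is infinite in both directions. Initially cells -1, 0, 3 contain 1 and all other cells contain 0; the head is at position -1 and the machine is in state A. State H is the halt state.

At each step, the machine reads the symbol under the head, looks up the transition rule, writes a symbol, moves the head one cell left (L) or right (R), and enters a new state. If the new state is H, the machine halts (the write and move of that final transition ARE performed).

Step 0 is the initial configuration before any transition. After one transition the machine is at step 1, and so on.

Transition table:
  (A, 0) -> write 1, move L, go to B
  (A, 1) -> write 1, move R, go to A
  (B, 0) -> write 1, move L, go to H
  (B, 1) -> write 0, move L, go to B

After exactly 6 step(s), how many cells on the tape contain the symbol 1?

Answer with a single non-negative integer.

Step 1: in state A at pos -1, read 1 -> (A,1)->write 1,move R,goto A. Now: state=A, head=0, tape[-2..4]=0110010 (head:   ^)
Step 2: in state A at pos 0, read 1 -> (A,1)->write 1,move R,goto A. Now: state=A, head=1, tape[-2..4]=0110010 (head:    ^)
Step 3: in state A at pos 1, read 0 -> (A,0)->write 1,move L,goto B. Now: state=B, head=0, tape[-2..4]=0111010 (head:   ^)
Step 4: in state B at pos 0, read 1 -> (B,1)->write 0,move L,goto B. Now: state=B, head=-1, tape[-2..4]=0101010 (head:  ^)
Step 5: in state B at pos -1, read 1 -> (B,1)->write 0,move L,goto B. Now: state=B, head=-2, tape[-3..4]=00001010 (head:  ^)
Step 6: in state B at pos -2, read 0 -> (B,0)->write 1,move L,goto H. Now: state=H, head=-3, tape[-4..4]=001001010 (head:  ^)
Cells containing 1 after step 6: {-2, 1, 3} -> 3 cell(s)

Answer: 3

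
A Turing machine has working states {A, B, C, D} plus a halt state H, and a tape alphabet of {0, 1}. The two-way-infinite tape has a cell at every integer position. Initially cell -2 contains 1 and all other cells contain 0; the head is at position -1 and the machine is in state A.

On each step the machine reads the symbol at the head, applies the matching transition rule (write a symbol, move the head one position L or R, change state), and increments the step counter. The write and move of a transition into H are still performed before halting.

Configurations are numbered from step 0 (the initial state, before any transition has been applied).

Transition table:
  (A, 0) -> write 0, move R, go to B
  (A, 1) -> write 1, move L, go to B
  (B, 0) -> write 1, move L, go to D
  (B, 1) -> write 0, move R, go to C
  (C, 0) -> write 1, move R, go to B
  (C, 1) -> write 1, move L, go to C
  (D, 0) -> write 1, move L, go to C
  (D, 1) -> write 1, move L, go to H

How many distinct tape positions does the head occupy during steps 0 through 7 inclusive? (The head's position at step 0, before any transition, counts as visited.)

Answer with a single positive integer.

Answer: 4

Derivation:
Step 1: in state A at pos -1, read 0 -> (A,0)->write 0,move R,goto B. Now: state=B, head=0, tape[-3..1]=01000 (head:    ^)
Step 2: in state B at pos 0, read 0 -> (B,0)->write 1,move L,goto D. Now: state=D, head=-1, tape[-3..1]=01010 (head:   ^)
Step 3: in state D at pos -1, read 0 -> (D,0)->write 1,move L,goto C. Now: state=C, head=-2, tape[-3..1]=01110 (head:  ^)
Step 4: in state C at pos -2, read 1 -> (C,1)->write 1,move L,goto C. Now: state=C, head=-3, tape[-4..1]=001110 (head:  ^)
Step 5: in state C at pos -3, read 0 -> (C,0)->write 1,move R,goto B. Now: state=B, head=-2, tape[-4..1]=011110 (head:   ^)
Step 6: in state B at pos -2, read 1 -> (B,1)->write 0,move R,goto C. Now: state=C, head=-1, tape[-4..1]=010110 (head:    ^)
Step 7: in state C at pos -1, read 1 -> (C,1)->write 1,move L,goto C. Now: state=C, head=-2, tape[-4..1]=010110 (head:   ^)
Head positions at steps 0..7: starting at -1, distinct positions visited = {-3, -2, -1, 0} -> 4 position(s)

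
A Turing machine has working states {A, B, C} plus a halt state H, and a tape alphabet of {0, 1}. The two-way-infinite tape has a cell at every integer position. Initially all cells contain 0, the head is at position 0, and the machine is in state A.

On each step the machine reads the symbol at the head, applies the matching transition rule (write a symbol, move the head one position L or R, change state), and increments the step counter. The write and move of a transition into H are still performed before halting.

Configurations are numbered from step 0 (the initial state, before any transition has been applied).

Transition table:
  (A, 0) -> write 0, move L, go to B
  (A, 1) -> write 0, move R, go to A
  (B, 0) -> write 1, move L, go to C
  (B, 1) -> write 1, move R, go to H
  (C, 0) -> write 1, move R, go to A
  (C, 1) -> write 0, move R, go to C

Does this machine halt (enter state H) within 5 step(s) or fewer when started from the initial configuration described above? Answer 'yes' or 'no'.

Answer: no

Derivation:
Step 1: in state A at pos 0, read 0 -> (A,0)->write 0,move L,goto B. Now: state=B, head=-1, tape[-2..1]=0000 (head:  ^)
Step 2: in state B at pos -1, read 0 -> (B,0)->write 1,move L,goto C. Now: state=C, head=-2, tape[-3..1]=00100 (head:  ^)
Step 3: in state C at pos -2, read 0 -> (C,0)->write 1,move R,goto A. Now: state=A, head=-1, tape[-3..1]=01100 (head:   ^)
Step 4: in state A at pos -1, read 1 -> (A,1)->write 0,move R,goto A. Now: state=A, head=0, tape[-3..1]=01000 (head:    ^)
Step 5: in state A at pos 0, read 0 -> (A,0)->write 0,move L,goto B. Now: state=B, head=-1, tape[-3..1]=01000 (head:   ^)
After 5 step(s): state = B (not H) -> not halted within 5 -> no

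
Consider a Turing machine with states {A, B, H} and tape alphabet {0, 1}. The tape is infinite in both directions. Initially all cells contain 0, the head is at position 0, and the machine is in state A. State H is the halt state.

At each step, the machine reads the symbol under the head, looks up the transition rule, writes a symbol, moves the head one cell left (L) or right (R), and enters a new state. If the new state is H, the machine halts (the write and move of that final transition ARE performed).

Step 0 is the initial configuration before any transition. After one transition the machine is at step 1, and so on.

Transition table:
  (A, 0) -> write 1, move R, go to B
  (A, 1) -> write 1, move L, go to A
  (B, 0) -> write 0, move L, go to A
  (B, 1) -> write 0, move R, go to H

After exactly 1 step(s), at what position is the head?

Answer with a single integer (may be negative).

Answer: 1

Derivation:
Step 1: in state A at pos 0, read 0 -> (A,0)->write 1,move R,goto B. Now: state=B, head=1, tape[-1..2]=0100 (head:   ^)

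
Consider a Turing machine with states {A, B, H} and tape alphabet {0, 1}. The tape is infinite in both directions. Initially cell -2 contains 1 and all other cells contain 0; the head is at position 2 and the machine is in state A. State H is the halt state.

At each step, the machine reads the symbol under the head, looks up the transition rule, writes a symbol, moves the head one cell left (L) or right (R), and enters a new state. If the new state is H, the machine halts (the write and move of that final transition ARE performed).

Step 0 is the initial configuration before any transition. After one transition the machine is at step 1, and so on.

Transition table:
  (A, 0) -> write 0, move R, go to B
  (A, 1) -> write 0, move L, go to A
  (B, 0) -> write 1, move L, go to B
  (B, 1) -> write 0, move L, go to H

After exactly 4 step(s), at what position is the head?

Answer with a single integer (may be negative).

Answer: 0

Derivation:
Step 1: in state A at pos 2, read 0 -> (A,0)->write 0,move R,goto B. Now: state=B, head=3, tape[-3..4]=01000000 (head:       ^)
Step 2: in state B at pos 3, read 0 -> (B,0)->write 1,move L,goto B. Now: state=B, head=2, tape[-3..4]=01000010 (head:      ^)
Step 3: in state B at pos 2, read 0 -> (B,0)->write 1,move L,goto B. Now: state=B, head=1, tape[-3..4]=01000110 (head:     ^)
Step 4: in state B at pos 1, read 0 -> (B,0)->write 1,move L,goto B. Now: state=B, head=0, tape[-3..4]=01001110 (head:    ^)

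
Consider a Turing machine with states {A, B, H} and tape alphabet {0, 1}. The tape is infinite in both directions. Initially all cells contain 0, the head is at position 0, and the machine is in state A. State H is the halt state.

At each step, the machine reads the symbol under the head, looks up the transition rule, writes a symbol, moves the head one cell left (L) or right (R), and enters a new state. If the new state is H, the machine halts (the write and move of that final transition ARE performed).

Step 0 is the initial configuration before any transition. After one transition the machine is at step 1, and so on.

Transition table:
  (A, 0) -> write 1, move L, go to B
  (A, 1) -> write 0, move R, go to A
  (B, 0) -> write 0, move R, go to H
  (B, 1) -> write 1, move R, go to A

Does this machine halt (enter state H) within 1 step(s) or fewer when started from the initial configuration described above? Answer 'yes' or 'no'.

Answer: no

Derivation:
Step 1: in state A at pos 0, read 0 -> (A,0)->write 1,move L,goto B. Now: state=B, head=-1, tape[-2..1]=0010 (head:  ^)
After 1 step(s): state = B (not H) -> not halted within 1 -> no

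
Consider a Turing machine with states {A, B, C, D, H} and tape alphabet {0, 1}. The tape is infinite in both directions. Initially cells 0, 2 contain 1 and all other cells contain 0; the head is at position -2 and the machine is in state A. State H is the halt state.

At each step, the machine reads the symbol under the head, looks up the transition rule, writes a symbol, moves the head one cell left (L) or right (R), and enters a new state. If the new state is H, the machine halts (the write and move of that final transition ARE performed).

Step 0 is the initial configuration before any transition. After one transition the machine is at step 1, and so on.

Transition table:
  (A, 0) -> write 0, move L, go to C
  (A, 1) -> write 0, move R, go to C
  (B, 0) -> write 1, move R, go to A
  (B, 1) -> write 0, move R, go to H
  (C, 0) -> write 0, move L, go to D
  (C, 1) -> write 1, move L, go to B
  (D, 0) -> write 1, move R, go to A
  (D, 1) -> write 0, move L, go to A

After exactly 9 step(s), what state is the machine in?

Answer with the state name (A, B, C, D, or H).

Answer: A

Derivation:
Step 1: in state A at pos -2, read 0 -> (A,0)->write 0,move L,goto C. Now: state=C, head=-3, tape[-4..3]=00001010 (head:  ^)
Step 2: in state C at pos -3, read 0 -> (C,0)->write 0,move L,goto D. Now: state=D, head=-4, tape[-5..3]=000001010 (head:  ^)
Step 3: in state D at pos -4, read 0 -> (D,0)->write 1,move R,goto A. Now: state=A, head=-3, tape[-5..3]=010001010 (head:   ^)
Step 4: in state A at pos -3, read 0 -> (A,0)->write 0,move L,goto C. Now: state=C, head=-4, tape[-5..3]=010001010 (head:  ^)
Step 5: in state C at pos -4, read 1 -> (C,1)->write 1,move L,goto B. Now: state=B, head=-5, tape[-6..3]=0010001010 (head:  ^)
Step 6: in state B at pos -5, read 0 -> (B,0)->write 1,move R,goto A. Now: state=A, head=-4, tape[-6..3]=0110001010 (head:   ^)
Step 7: in state A at pos -4, read 1 -> (A,1)->write 0,move R,goto C. Now: state=C, head=-3, tape[-6..3]=0100001010 (head:    ^)
Step 8: in state C at pos -3, read 0 -> (C,0)->write 0,move L,goto D. Now: state=D, head=-4, tape[-6..3]=0100001010 (head:   ^)
Step 9: in state D at pos -4, read 0 -> (D,0)->write 1,move R,goto A. Now: state=A, head=-3, tape[-6..3]=0110001010 (head:    ^)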